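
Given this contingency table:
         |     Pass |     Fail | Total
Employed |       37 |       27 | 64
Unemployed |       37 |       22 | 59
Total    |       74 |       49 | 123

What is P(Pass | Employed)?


P(Pass | Employed) = 37/(37+27) = 37/64

P(Pass|Employed) = 37/64 ≈ 57.81%


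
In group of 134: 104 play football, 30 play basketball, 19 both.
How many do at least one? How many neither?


|A∪B| = 104+30-19 = 115
Neither = 134-115 = 19

At least one: 115; Neither: 19


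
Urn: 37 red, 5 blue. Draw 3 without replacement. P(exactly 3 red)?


Hypergeometric: C(37,3)×C(5,0)/C(42,3)
= 7770×1/11480 = 111/164

P(X=3) = 111/164 ≈ 67.68%


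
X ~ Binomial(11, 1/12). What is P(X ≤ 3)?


P(X ≤ 3) = Σ P(X=i) for i=0..3
P(X=0) = 285311670611/743008370688
P(X=1) = 285311670611/743008370688
P(X=2) = 129687123005/743008370688
P(X=3) = 11789738455/247669456896
Sum = 30653319983/30958682112

P(X ≤ 3) = 30653319983/30958682112 ≈ 99.01%


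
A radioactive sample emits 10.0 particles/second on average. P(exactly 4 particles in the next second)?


Poisson(λ=10.0): P(X=4) = e^(-λ)×λ^k/k!
= e^(-10.0) × 10.0^4 / 4!
≈ 4.539992976e-05 × 10000 / 24 ≈ 0.018917

P(X=4) ≈ 0.018917 ≈ 1.89%


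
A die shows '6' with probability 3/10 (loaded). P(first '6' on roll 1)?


Geometric: P(X=1) = (1-p)^(k-1)×p = (7/10)^0×3/10 = 3/10

P(X=1) = 3/10 ≈ 30.00%


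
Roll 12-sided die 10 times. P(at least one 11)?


P(no 11)^10 = (11/12)^10 = 25937424601/61917364224
P(≥1) = 1 - 25937424601/61917364224 = 35979939623/61917364224

P = 35979939623/61917364224 ≈ 58.11%


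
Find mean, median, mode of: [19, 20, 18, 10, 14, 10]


Sorted: [10, 10, 14, 18, 19, 20]
Mean = 91/6
Median = 16
Freq: {19: 1, 20: 1, 18: 1, 10: 2, 14: 1}
Mode: [10]

Mean=91/6, Median=16, Mode=10


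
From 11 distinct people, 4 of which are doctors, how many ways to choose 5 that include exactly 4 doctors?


Choose 4 of the 4 doctors and 1 of the other 7 people:
C(4,4)×C(7,1) = 1×7 = 7

7


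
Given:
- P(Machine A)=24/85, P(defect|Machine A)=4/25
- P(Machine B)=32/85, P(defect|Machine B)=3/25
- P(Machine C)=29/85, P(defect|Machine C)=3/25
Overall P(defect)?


P(B) = Σ P(B|Aᵢ)×P(Aᵢ)
  4/25×24/85 = 96/2125
  3/25×32/85 = 96/2125
  3/25×29/85 = 87/2125
Sum = 279/2125

P(defect) = 279/2125 ≈ 13.13%


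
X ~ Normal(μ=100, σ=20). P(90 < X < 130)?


z₁=(90-100)/20=-0.5, z₂=(130-100)/20=1.5
P = Φ(1.5) - Φ(-0.5) = 0.933193 - 0.308538 = 0.624655 ≈ 0.6247

P(90 < X < 130) ≈ 0.6247


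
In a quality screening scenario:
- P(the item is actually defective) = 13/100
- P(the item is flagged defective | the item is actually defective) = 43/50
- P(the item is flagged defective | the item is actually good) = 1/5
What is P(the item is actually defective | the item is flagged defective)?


Using Bayes' theorem:
P(A|B) = P(B|A)·P(A) / P(B)

P(the item is flagged defective) = 43/50 × 13/100 + 1/5 × 87/100
= 559/5000 + 87/500 = 1429/5000

P(the item is actually defective|the item is flagged defective) = (559/5000) / (1429/5000) = 559/1429

P(the item is actually defective|the item is flagged defective) = 559/1429 ≈ 39.12%


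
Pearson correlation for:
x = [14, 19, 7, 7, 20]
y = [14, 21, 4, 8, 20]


n=5, Σx=67, Σy=67, Σxy=1079, Σx²=1055, Σy²=1117
r = (5×1079 - 67×67)/√((5×1055 - 67²)(5×1117 - 67²))
= 906/√(786×1096) = 906/√861456 ≈ 906/928.1465 ≈ 0.9761

r ≈ 0.9761


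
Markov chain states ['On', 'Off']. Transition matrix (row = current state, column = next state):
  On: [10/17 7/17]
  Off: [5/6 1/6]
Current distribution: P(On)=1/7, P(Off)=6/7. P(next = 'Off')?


P(next=Off) = Σᵢ P(now=i)×P(i→Off)
= 1/7×7/17 + 6/7×1/6
= 1/17 + 1/7 = 24/119

P = 24/119 ≈ 0.2017


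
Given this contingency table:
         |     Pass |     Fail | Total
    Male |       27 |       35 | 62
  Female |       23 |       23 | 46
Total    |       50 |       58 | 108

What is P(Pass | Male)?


P(Pass | Male) = 27/(27+35) = 27/62

P(Pass|Male) = 27/62 ≈ 43.55%


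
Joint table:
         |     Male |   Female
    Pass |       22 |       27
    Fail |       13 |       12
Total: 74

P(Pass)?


P(Pass) = (22+27)/74 = 49/74

P(Pass) = 49/74 ≈ 66.22%


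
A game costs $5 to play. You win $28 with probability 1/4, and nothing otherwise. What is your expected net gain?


E[gain] = (28-5)×1/4 + (-5)×3/4
= 23/4 - 15/4 = 2

Expected net gain = $2 ≈ $2.00


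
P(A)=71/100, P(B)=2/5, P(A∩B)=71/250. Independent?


P(A)×P(B) = 71/250
P(A∩B) = 71/250
Equal ✓ → Independent

Yes, independent


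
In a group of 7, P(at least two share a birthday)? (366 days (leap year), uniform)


P(all different) = Π(366-i)/366 for i=0..6
= 0.943914
P(match) = 1 - 0.943914 = 0.056086

P ≈ 0.0561 ≈ 5.61%


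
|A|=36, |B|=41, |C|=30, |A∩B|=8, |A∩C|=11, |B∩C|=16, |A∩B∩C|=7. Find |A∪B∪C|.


|A∪B∪C| = 36+41+30-8-11-16+7 = 79

|A∪B∪C| = 79


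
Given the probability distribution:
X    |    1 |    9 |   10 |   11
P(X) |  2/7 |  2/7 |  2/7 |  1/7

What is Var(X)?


E[X] = 51/7
E[X²] = 485/7
Var(X) = E[X²] - (E[X])² = 485/7 - 2601/49 = 794/49

Var(X) = 794/49 ≈ 16.2041


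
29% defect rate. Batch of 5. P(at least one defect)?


P(all good) = (71/100)^5 = 1804229351/10000000000
P(≥1 defect) = 8195770649/10000000000

P = 8195770649/10000000000 ≈ 81.96%


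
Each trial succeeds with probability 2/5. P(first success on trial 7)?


Geometric: P(X=7) = (1-p)^(k-1)×p = (3/5)^6×2/5 = 1458/78125

P(X=7) = 1458/78125 ≈ 1.87%


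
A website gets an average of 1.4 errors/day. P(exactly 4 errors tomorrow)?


Poisson(λ=1.4): P(X=4) = e^(-λ)×λ^k/k!
= e^(-1.4) × 1.4^4 / 4!
≈ 0.2465969639 × 3.8416 / 24 ≈ 0.039472

P(X=4) ≈ 0.039472 ≈ 3.95%


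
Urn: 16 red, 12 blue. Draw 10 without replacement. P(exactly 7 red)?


Hypergeometric: C(16,7)×C(12,3)/C(28,10)
= 11440×220/13123110 = 1760/9177

P(X=7) = 1760/9177 ≈ 19.18%


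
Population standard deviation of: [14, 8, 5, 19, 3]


Mean = 49/5
  (14-49/5)²=441/25
  (8-49/5)²=81/25
  (5-49/5)²=576/25
  (19-49/5)²=2116/25
  (3-49/5)²=1156/25
Σ(x-μ)² = 874/5
σ² = (874/5)/5 = 874/25

σ = √(874/25) ≈ 5.9127


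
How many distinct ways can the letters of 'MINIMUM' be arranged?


Letters: 7, freq: {'M': 3, 'I': 2, 'N': 1, 'U': 1}
7!/(3!×2!×1!×1!) = 5040/12 = 420

420


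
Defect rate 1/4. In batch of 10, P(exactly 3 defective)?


Binomial: P(X=3) = C(10,3)×p^3×(1-p)^7
= 120 × 1/64 × 2187/16384 = 32805/131072

P(X=3) = 32805/131072 ≈ 25.03%


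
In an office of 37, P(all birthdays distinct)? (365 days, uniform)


P(all different) = Π(365-i)/365 for i=0..36
= (365/365)×(364/365)×...×(329/365)
= 0.151266

P ≈ 0.1513 ≈ 15.13%


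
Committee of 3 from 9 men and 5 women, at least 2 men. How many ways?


Count by #men:
  2M,1W: C(9,2)×C(5,1)=180
  3M,0W: C(9,3)×C(5,0)=84
Total = 264

264


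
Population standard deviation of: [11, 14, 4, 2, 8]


Mean = 39/5
  (11-39/5)²=256/25
  (14-39/5)²=961/25
  (4-39/5)²=361/25
  (2-39/5)²=841/25
  (8-39/5)²=1/25
Σ(x-μ)² = 484/5
σ² = (484/5)/5 = 484/25

σ = √(484/25) ≈ 4.4000


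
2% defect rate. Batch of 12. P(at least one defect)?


P(all good) = (49/50)^12 = 191581231380566414401/244140625000000000000
P(≥1 defect) = 52559393619433585599/244140625000000000000

P = 52559393619433585599/244140625000000000000 ≈ 21.53%


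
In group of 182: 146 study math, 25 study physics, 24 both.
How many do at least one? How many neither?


|A∪B| = 146+25-24 = 147
Neither = 182-147 = 35

At least one: 147; Neither: 35


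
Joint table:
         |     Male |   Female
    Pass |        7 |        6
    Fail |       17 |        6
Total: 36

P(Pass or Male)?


P(Pass∨Male) = P(Pass) + P(Male) - P(Pass∧Male)
= (13 + 24 - 7)/36 = 30/36 = 5/6

P = 5/6 ≈ 83.33%


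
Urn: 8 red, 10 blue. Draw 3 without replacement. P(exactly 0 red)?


Hypergeometric: C(8,0)×C(10,3)/C(18,3)
= 1×120/816 = 5/34

P(X=0) = 5/34 ≈ 14.71%


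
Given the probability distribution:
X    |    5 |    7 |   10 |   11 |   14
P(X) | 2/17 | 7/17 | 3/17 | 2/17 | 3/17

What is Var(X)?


E[X] = 9
E[X²] = 1523/17
Var(X) = E[X²] - (E[X])² = 1523/17 - 81 = 146/17

Var(X) = 146/17 ≈ 8.5882


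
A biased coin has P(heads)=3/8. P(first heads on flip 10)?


Geometric: P(X=10) = (1-p)^(k-1)×p = (5/8)^9×3/8 = 5859375/1073741824

P(X=10) = 5859375/1073741824 ≈ 0.55%


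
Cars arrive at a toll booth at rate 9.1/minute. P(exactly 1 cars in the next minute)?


Poisson(λ=9.1): P(X=1) = e^(-λ)×λ^k/k!
= e^(-9.1) × 9.1^1 / 1!
≈ 0.0001116658085 × 9.1 / 1 ≈ 0.001016

P(X=1) ≈ 0.001016 ≈ 0.10%


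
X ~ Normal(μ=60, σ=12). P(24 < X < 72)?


z₁=(24-60)/12=-3.0, z₂=(72-60)/12=1.0
P = Φ(1.0) - Φ(-3.0) = 0.841345 - 0.001350 = 0.839995 ≈ 0.8400

P(24 < X < 72) ≈ 0.8400


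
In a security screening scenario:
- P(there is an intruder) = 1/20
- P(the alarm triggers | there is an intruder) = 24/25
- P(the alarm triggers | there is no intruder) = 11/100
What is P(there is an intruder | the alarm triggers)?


Using Bayes' theorem:
P(A|B) = P(B|A)·P(A) / P(B)

P(the alarm triggers) = 24/25 × 1/20 + 11/100 × 19/20
= 6/125 + 209/2000 = 61/400

P(there is an intruder|the alarm triggers) = (6/125) / (61/400) = 96/305

P(there is an intruder|the alarm triggers) = 96/305 ≈ 31.48%


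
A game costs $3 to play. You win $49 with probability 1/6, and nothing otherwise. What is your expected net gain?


E[gain] = (49-3)×1/6 + (-3)×5/6
= 23/3 - 5/2 = 31/6

Expected net gain = $31/6 ≈ $5.17


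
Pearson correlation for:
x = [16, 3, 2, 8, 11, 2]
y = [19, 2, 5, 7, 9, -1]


n=6, Σx=42, Σy=41, Σxy=473, Σx²=458, Σy²=521
r = (6×473 - 42×41)/√((6×458 - 42²)(6×521 - 41²))
= 1116/√(984×1445) = 1116/√1421880 ≈ 1116/1192.4261 ≈ 0.9359

r ≈ 0.9359


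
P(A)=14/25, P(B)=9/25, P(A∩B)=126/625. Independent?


P(A)×P(B) = 126/625
P(A∩B) = 126/625
Equal ✓ → Independent

Yes, independent


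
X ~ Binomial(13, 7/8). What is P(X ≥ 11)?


P(X ≥ 11) = Σ P(X=i) for i=11..13
P(X=11) = 77115742977/274877906944
P(X=12) = 179936733613/549755813888
P(X=13) = 96889010407/549755813888
Sum = 215528614987/274877906944

P(X ≥ 11) = 215528614987/274877906944 ≈ 78.41%


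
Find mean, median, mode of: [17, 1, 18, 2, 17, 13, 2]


Sorted: [1, 2, 2, 13, 17, 17, 18]
Mean = 70/7 = 10
Median = 13
Freq: {17: 2, 1: 1, 18: 1, 2: 2, 13: 1}
Mode: [2, 17]

Mean=10, Median=13, Mode=[2, 17]


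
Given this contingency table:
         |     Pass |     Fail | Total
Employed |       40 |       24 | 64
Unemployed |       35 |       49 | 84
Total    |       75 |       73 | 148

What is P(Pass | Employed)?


P(Pass | Employed) = 40/(40+24) = 40/64 = 5/8

P(Pass|Employed) = 5/8 ≈ 62.50%


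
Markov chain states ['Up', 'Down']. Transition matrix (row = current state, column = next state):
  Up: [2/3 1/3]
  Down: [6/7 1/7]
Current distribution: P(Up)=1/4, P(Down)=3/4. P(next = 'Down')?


P(next=Down) = Σᵢ P(now=i)×P(i→Down)
= 1/4×1/3 + 3/4×1/7
= 1/12 + 3/28 = 4/21

P = 4/21 ≈ 0.1905


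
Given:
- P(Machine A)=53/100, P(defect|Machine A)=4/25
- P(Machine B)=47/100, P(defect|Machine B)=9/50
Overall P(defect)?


P(B) = Σ P(B|Aᵢ)×P(Aᵢ)
  4/25×53/100 = 53/625
  9/50×47/100 = 423/5000
Sum = 847/5000

P(defect) = 847/5000 ≈ 16.94%


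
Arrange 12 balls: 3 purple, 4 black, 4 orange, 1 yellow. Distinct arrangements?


12!/(3!×4!×4!×1!) = 138600

138600


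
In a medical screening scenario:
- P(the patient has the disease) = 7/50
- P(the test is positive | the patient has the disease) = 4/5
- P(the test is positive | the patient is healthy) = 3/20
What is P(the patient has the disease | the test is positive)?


Using Bayes' theorem:
P(A|B) = P(B|A)·P(A) / P(B)

P(the test is positive) = 4/5 × 7/50 + 3/20 × 43/50
= 14/125 + 129/1000 = 241/1000

P(the patient has the disease|the test is positive) = (14/125) / (241/1000) = 112/241

P(the patient has the disease|the test is positive) = 112/241 ≈ 46.47%


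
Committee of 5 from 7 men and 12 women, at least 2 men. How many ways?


Count by #men:
  2M,3W: C(7,2)×C(12,3)=4620
  3M,2W: C(7,3)×C(12,2)=2310
  4M,1W: C(7,4)×C(12,1)=420
  5M,0W: C(7,5)×C(12,0)=21
Total = 7371

7371


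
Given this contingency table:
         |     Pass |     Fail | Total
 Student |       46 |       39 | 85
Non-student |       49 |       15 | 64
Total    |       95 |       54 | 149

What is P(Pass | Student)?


P(Pass | Student) = 46/(46+39) = 46/85

P(Pass|Student) = 46/85 ≈ 54.12%


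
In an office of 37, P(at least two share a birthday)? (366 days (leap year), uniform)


P(all different) = Π(366-i)/366 for i=0..36
= 0.152077
P(match) = 1 - 0.152077 = 0.847923

P ≈ 0.8479 ≈ 84.79%


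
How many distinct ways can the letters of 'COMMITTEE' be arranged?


Letters: 9, freq: {'C': 1, 'O': 1, 'M': 2, 'I': 1, 'T': 2, 'E': 2}
9!/(1!×1!×2!×1!×2!×2!) = 362880/8 = 45360

45360


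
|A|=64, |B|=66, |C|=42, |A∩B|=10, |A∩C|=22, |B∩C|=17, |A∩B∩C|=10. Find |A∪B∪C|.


|A∪B∪C| = 64+66+42-10-22-17+10 = 133

|A∪B∪C| = 133


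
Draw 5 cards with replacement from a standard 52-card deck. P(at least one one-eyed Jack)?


P(not a one-eyed Jack) = 50/52 = 25/26
P(none in 5 draws) = (25/26)^5 = 9765625/11881376
P(≥1 one-eyed Jack) = 1 - 9765625/11881376 = 2115751/11881376

P = 2115751/11881376 ≈ 17.81%


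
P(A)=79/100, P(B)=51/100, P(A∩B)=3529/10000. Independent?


P(A)×P(B) = 4029/10000
P(A∩B) = 3529/10000
Not equal → NOT independent

No, not independent


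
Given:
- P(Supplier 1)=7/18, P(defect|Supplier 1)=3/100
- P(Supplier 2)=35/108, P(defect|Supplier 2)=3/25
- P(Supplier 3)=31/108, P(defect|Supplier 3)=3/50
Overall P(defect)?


P(B) = Σ P(B|Aᵢ)×P(Aᵢ)
  3/100×7/18 = 7/600
  3/25×35/108 = 7/180
  3/50×31/108 = 31/1800
Sum = 61/900

P(defect) = 61/900 ≈ 6.78%


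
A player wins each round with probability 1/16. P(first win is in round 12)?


Geometric: P(X=12) = (1-p)^(k-1)×p = (15/16)^11×1/16 = 8649755859375/281474976710656

P(X=12) = 8649755859375/281474976710656 ≈ 3.07%


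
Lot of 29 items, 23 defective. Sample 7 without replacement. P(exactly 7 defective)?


Hypergeometric: C(23,7)×C(6,0)/C(29,7)
= 245157×1/1560780 = 3553/22620

P(X=7) = 3553/22620 ≈ 15.71%


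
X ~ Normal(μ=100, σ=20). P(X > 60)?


z = (60-100)/20 = -2.0
P(X > 60) = 1 - P(Z ≤ -2.0) = 1 - 0.0228 = 0.9772

P(X > 60) ≈ 0.9772


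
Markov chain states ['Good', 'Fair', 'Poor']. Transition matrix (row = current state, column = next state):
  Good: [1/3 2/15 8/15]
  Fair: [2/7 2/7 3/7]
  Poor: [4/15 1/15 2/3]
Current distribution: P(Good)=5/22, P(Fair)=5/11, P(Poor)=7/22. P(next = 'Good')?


P(next=Good) = Σᵢ P(now=i)×P(i→Good)
= 5/22×1/3 + 5/11×2/7 + 7/22×4/15
= 5/66 + 10/77 + 14/165 = 61/210

P = 61/210 ≈ 0.2905


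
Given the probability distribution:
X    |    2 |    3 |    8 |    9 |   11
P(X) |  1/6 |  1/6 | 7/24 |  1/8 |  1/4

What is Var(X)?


E[X] = 169/24
E[X²] = 1469/24
Var(X) = E[X²] - (E[X])² = 1469/24 - 28561/576 = 6695/576

Var(X) = 6695/576 ≈ 11.6233


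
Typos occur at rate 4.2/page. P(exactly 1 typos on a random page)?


Poisson(λ=4.2): P(X=1) = e^(-λ)×λ^k/k!
= e^(-4.2) × 4.2^1 / 1!
≈ 0.01499557682 × 4.2 / 1 ≈ 0.062981

P(X=1) ≈ 0.062981 ≈ 6.30%


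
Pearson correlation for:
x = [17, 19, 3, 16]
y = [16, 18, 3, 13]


n=4, Σx=55, Σy=50, Σxy=831, Σx²=915, Σy²=758
r = (4×831 - 55×50)/√((4×915 - 55²)(4×758 - 50²))
= 574/√(635×532) = 574/√337820 ≈ 574/581.2228 ≈ 0.9876

r ≈ 0.9876


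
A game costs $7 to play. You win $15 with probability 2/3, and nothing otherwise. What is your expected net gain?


E[gain] = (15-7)×2/3 + (-7)×1/3
= 16/3 - 7/3 = 3

Expected net gain = $3 ≈ $3.00


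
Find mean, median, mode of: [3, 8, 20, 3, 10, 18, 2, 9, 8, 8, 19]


Sorted: [2, 3, 3, 8, 8, 8, 9, 10, 18, 19, 20]
Mean = 108/11
Median = 8
Freq: {3: 2, 8: 3, 20: 1, 10: 1, 18: 1, 2: 1, 9: 1, 19: 1}
Mode: [8]

Mean=108/11, Median=8, Mode=8


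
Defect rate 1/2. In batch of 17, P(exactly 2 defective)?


Binomial: P(X=2) = C(17,2)×p^2×(1-p)^15
= 136 × 1/4 × 1/32768 = 17/16384

P(X=2) = 17/16384 ≈ 0.10%


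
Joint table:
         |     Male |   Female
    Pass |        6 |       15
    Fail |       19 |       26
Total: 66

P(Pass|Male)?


P(Pass|Male) = 6/(6+19) = 6/25

P = 6/25 ≈ 24.00%


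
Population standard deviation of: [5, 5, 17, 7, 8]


Mean = 42/5
  (5-42/5)²=289/25
  (5-42/5)²=289/25
  (17-42/5)²=1849/25
  (7-42/5)²=49/25
  (8-42/5)²=4/25
Σ(x-μ)² = 496/5
σ² = (496/5)/5 = 496/25

σ = √(496/25) ≈ 4.4542


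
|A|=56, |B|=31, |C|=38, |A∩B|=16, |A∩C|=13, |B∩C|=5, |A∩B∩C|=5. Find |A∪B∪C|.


|A∪B∪C| = 56+31+38-16-13-5+5 = 96

|A∪B∪C| = 96


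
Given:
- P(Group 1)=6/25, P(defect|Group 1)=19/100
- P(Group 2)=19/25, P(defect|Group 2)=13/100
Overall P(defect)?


P(B) = Σ P(B|Aᵢ)×P(Aᵢ)
  19/100×6/25 = 57/1250
  13/100×19/25 = 247/2500
Sum = 361/2500

P(defect) = 361/2500 ≈ 14.44%


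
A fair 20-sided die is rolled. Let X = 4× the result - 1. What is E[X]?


E[die] = (1+20)/2 = 21/2
E[X] = 4×21/2 - 1 = 41

E[X] = 41


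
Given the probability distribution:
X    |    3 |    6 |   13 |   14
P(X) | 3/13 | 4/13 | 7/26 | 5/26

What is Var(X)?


E[X] = 227/26
E[X²] = 2505/26
Var(X) = E[X²] - (E[X])² = 2505/26 - 51529/676 = 13601/676

Var(X) = 13601/676 ≈ 20.1198


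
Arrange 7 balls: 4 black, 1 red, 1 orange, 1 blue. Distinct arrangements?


7!/(4!×1!×1!×1!) = 210

210


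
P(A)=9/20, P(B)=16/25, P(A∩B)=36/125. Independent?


P(A)×P(B) = 36/125
P(A∩B) = 36/125
Equal ✓ → Independent

Yes, independent


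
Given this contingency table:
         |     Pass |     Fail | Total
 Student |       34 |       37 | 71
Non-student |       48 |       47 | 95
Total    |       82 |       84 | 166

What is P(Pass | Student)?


P(Pass | Student) = 34/(34+37) = 34/71

P(Pass|Student) = 34/71 ≈ 47.89%


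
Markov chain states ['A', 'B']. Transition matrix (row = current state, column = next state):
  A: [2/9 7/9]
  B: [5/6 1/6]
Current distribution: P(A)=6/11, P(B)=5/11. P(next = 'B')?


P(next=B) = Σᵢ P(now=i)×P(i→B)
= 6/11×7/9 + 5/11×1/6
= 14/33 + 5/66 = 1/2

P = 1/2 ≈ 0.5000


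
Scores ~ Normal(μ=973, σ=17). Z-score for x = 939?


z = (x - μ)/σ = (939 - 973)/17 = -2.0

z = -2.0


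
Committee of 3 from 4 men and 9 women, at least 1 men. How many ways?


Count by #men:
  1M,2W: C(4,1)×C(9,2)=144
  2M,1W: C(4,2)×C(9,1)=54
  3M,0W: C(4,3)×C(9,0)=4
Total = 202

202


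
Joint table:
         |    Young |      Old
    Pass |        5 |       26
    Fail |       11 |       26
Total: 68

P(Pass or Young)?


P(Pass∨Young) = P(Pass) + P(Young) - P(Pass∧Young)
= (31 + 16 - 5)/68 = 42/68 = 21/34

P = 21/34 ≈ 61.76%


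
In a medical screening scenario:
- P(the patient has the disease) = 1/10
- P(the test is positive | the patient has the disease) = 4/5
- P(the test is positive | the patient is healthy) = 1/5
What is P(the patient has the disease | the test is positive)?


Using Bayes' theorem:
P(A|B) = P(B|A)·P(A) / P(B)

P(the test is positive) = 4/5 × 1/10 + 1/5 × 9/10
= 2/25 + 9/50 = 13/50

P(the patient has the disease|the test is positive) = (2/25) / (13/50) = 4/13

P(the patient has the disease|the test is positive) = 4/13 ≈ 30.77%


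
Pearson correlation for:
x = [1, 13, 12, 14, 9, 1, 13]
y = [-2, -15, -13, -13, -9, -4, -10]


n=7, Σx=63, Σy=-66, Σxy=-750, Σx²=761, Σy²=764
r = (7×(-750) - 63×(-66))/√((7×761 - 63²)(7×764 - (-66)²))
= -1092/√(1358×992) = -1092/√1347136 ≈ -1092/1160.6619 ≈ -0.9408

r ≈ -0.9408


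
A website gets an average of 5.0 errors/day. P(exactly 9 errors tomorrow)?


Poisson(λ=5.0): P(X=9) = e^(-λ)×λ^k/k!
= e^(-5.0) × 5.0^9 / 9!
≈ 0.006737946999 × 1953125 / 362880 ≈ 0.036266

P(X=9) ≈ 0.036266 ≈ 3.63%


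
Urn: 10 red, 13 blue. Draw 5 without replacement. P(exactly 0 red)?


Hypergeometric: C(10,0)×C(13,5)/C(23,5)
= 1×1287/33649 = 117/3059

P(X=0) = 117/3059 ≈ 3.82%


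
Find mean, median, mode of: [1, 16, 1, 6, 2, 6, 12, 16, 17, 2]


Sorted: [1, 1, 2, 2, 6, 6, 12, 16, 16, 17]
Mean = 79/10
Median = 6
Freq: {1: 2, 16: 2, 6: 2, 2: 2, 12: 1, 17: 1}
Mode: [1, 2, 6, 16]

Mean=79/10, Median=6, Mode=[1, 2, 6, 16]


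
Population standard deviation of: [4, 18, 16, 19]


Mean = 57/4
  (4-57/4)²=1681/16
  (18-57/4)²=225/16
  (16-57/4)²=49/16
  (19-57/4)²=361/16
Σ(x-μ)² = 579/4
σ² = (579/4)/4 = 579/16

σ = √(579/16) ≈ 6.0156


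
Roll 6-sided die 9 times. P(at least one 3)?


P(no 3)^9 = (5/6)^9 = 1953125/10077696
P(≥1) = 1 - 1953125/10077696 = 8124571/10077696

P = 8124571/10077696 ≈ 80.62%


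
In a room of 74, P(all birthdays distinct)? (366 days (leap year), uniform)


P(all different) = Π(366-i)/366 for i=0..73
= (366/366)×(365/366)×...×(293/366)
= 0.000360

P ≈ 0.0004 ≈ 0.04%


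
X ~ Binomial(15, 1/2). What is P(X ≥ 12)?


P(X ≥ 12) = Σ P(X=i) for i=12..15
P(X=12) = 455/32768
P(X=13) = 105/32768
P(X=14) = 15/32768
P(X=15) = 1/32768
Sum = 9/512

P(X ≥ 12) = 9/512 ≈ 1.76%


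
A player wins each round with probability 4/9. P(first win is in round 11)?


Geometric: P(X=11) = (1-p)^(k-1)×p = (5/9)^10×4/9 = 39062500/31381059609

P(X=11) = 39062500/31381059609 ≈ 0.12%


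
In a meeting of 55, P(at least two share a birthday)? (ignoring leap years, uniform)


P(all different) = Π(365-i)/365 for i=0..54
= 0.013738
P(match) = 1 - 0.013738 = 0.986262

P ≈ 0.9863 ≈ 98.63%


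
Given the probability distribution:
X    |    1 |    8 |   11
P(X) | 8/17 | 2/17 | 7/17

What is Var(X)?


E[X] = 101/17
E[X²] = 983/17
Var(X) = E[X²] - (E[X])² = 983/17 - 10201/289 = 6510/289

Var(X) = 6510/289 ≈ 22.5260


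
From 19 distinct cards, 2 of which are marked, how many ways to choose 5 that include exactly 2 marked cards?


Choose 2 of the 2 marked cards and 3 of the other 17 cards:
C(2,2)×C(17,3) = 1×680 = 680

680


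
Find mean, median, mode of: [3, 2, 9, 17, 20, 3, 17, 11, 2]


Sorted: [2, 2, 3, 3, 9, 11, 17, 17, 20]
Mean = 84/9 = 28/3
Median = 9
Freq: {3: 2, 2: 2, 9: 1, 17: 2, 20: 1, 11: 1}
Mode: [2, 3, 17]

Mean=28/3, Median=9, Mode=[2, 3, 17]


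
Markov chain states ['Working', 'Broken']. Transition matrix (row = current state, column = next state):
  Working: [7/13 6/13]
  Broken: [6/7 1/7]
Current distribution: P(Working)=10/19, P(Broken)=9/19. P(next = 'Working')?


P(next=Working) = Σᵢ P(now=i)×P(i→Working)
= 10/19×7/13 + 9/19×6/7
= 70/247 + 54/133 = 1192/1729

P = 1192/1729 ≈ 0.6894


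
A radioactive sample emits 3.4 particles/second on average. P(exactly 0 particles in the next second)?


Poisson(λ=3.4): P(X=0) = e^(-λ)×λ^k/k!
= e^(-3.4) × 3.4^0 / 0!
≈ 0.03337326996 × 1 / 1 ≈ 0.033373

P(X=0) ≈ 0.033373 ≈ 3.34%


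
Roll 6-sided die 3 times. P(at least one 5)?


P(no 5)^3 = (5/6)^3 = 125/216
P(≥1) = 1 - 125/216 = 91/216

P = 91/216 ≈ 42.13%


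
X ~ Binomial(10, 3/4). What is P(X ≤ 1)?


P(X ≤ 1) = Σ P(X=i) for i=0..1
P(X=0) = 1/1048576
P(X=1) = 15/524288
Sum = 31/1048576

P(X ≤ 1) = 31/1048576 ≈ 0.00%


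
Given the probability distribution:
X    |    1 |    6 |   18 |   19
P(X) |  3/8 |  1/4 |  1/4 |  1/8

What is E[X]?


E[X] = Σ x·P(X=x)
= (1)×(3/8) + (6)×(1/4) + (18)×(1/4) + (19)×(1/8)
= 35/4

E[X] = 35/4


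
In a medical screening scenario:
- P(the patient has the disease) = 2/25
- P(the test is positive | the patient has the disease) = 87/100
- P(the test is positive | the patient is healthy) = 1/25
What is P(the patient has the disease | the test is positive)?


Using Bayes' theorem:
P(A|B) = P(B|A)·P(A) / P(B)

P(the test is positive) = 87/100 × 2/25 + 1/25 × 23/25
= 87/1250 + 23/625 = 133/1250

P(the patient has the disease|the test is positive) = (87/1250) / (133/1250) = 87/133

P(the patient has the disease|the test is positive) = 87/133 ≈ 65.41%


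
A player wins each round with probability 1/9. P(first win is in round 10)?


Geometric: P(X=10) = (1-p)^(k-1)×p = (8/9)^9×1/9 = 134217728/3486784401

P(X=10) = 134217728/3486784401 ≈ 3.85%


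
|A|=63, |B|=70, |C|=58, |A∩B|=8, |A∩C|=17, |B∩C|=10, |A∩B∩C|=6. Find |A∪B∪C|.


|A∪B∪C| = 63+70+58-8-17-10+6 = 162

|A∪B∪C| = 162


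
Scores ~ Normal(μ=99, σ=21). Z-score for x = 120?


z = (x - μ)/σ = (120 - 99)/21 = 1.0

z = 1.0


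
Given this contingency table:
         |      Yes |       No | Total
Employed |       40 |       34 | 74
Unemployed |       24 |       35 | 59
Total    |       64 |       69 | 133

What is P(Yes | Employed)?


P(Yes | Employed) = 40/(40+34) = 40/74 = 20/37

P(Yes|Employed) = 20/37 ≈ 54.05%


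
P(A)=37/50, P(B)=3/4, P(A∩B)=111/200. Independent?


P(A)×P(B) = 111/200
P(A∩B) = 111/200
Equal ✓ → Independent

Yes, independent


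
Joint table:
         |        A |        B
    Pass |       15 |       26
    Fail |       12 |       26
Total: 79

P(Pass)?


P(Pass) = (15+26)/79 = 41/79

P(Pass) = 41/79 ≈ 51.90%


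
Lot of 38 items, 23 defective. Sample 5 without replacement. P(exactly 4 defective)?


Hypergeometric: C(23,4)×C(15,1)/C(38,5)
= 8855×15/501942 = 6325/23902

P(X=4) = 6325/23902 ≈ 26.46%


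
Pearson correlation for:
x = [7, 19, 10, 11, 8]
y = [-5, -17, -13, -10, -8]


n=5, Σx=55, Σy=-53, Σxy=-662, Σx²=695, Σy²=647
r = (5×(-662) - 55×(-53))/√((5×695 - 55²)(5×647 - (-53)²))
= -395/√(450×426) = -395/√191700 ≈ -395/437.8356 ≈ -0.9022

r ≈ -0.9022


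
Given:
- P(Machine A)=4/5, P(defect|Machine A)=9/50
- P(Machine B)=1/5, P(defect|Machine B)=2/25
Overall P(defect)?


P(B) = Σ P(B|Aᵢ)×P(Aᵢ)
  9/50×4/5 = 18/125
  2/25×1/5 = 2/125
Sum = 4/25

P(defect) = 4/25 ≈ 16.00%


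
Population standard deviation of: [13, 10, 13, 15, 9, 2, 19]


Mean = 81/7
  (13-81/7)²=100/49
  (10-81/7)²=121/49
  (13-81/7)²=100/49
  (15-81/7)²=576/49
  (9-81/7)²=324/49
  (2-81/7)²=4489/49
  (19-81/7)²=2704/49
Σ(x-μ)² = 1202/7
σ² = (1202/7)/7 = 1202/49

σ = √(1202/49) ≈ 4.9528


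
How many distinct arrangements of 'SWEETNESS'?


Letters: 9, freq: {'S': 3, 'W': 1, 'E': 3, 'T': 1, 'N': 1}
9!/(3!×1!×3!×1!×1!) = 362880/36 = 10080

10080


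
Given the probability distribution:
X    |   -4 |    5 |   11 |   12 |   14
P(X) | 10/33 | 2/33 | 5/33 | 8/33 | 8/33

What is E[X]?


E[X] = Σ x·P(X=x)
= (-4)×(10/33) + (5)×(2/33) + (11)×(5/33) + (12)×(8/33) + (14)×(8/33)
= 233/33

E[X] = 233/33


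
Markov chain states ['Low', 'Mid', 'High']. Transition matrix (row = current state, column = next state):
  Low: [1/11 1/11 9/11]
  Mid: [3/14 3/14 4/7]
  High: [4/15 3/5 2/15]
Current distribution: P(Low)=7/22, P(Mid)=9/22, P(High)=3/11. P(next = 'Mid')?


P(next=Mid) = Σᵢ P(now=i)×P(i→Mid)
= 7/22×1/11 + 9/22×3/14 + 3/11×3/5
= 7/242 + 27/308 + 9/55 = 4747/16940

P = 4747/16940 ≈ 0.2802


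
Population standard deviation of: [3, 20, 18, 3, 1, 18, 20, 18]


Mean = 101/8
  (3-101/8)²=5929/64
  (20-101/8)²=3481/64
  (18-101/8)²=1849/64
  (3-101/8)²=5929/64
  (1-101/8)²=8649/64
  (18-101/8)²=1849/64
  (20-101/8)²=3481/64
  (18-101/8)²=1849/64
Σ(x-μ)² = 4127/8
σ² = (4127/8)/8 = 4127/64

σ = √(4127/64) ≈ 8.0302


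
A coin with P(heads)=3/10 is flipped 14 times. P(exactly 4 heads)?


Binomial: P(X=4) = C(14,4)×p^4×(1-p)^10
= 1001 × 81/10000 × 282475249/10000000000 = 22903375664169/100000000000000

P(X=4) = 22903375664169/100000000000000 ≈ 22.90%


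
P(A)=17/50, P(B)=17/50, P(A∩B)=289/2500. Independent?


P(A)×P(B) = 289/2500
P(A∩B) = 289/2500
Equal ✓ → Independent

Yes, independent


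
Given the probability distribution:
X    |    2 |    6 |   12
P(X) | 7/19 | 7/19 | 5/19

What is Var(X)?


E[X] = 116/19
E[X²] = 1000/19
Var(X) = E[X²] - (E[X])² = 1000/19 - 13456/361 = 5544/361

Var(X) = 5544/361 ≈ 15.3573


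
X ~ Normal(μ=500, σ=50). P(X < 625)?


z = (625-500)/50 = 2.5
P(Z < 2.5) = 0.9938

P(X < 625) ≈ 0.9938


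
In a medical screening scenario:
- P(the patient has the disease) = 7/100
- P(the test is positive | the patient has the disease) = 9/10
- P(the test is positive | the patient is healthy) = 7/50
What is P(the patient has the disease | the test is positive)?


Using Bayes' theorem:
P(A|B) = P(B|A)·P(A) / P(B)

P(the test is positive) = 9/10 × 7/100 + 7/50 × 93/100
= 63/1000 + 651/5000 = 483/2500

P(the patient has the disease|the test is positive) = (63/1000) / (483/2500) = 15/46

P(the patient has the disease|the test is positive) = 15/46 ≈ 32.61%


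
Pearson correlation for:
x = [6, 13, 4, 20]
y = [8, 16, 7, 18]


n=4, Σx=43, Σy=49, Σxy=644, Σx²=621, Σy²=693
r = (4×644 - 43×49)/√((4×621 - 43²)(4×693 - 49²))
= 469/√(635×371) = 469/√235585 ≈ 469/485.3710 ≈ 0.9663

r ≈ 0.9663


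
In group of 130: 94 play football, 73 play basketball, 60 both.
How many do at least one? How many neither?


|A∪B| = 94+73-60 = 107
Neither = 130-107 = 23

At least one: 107; Neither: 23


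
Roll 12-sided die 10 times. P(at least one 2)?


P(no 2)^10 = (11/12)^10 = 25937424601/61917364224
P(≥1) = 1 - 25937424601/61917364224 = 35979939623/61917364224

P = 35979939623/61917364224 ≈ 58.11%


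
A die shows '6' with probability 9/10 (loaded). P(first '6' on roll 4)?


Geometric: P(X=4) = (1-p)^(k-1)×p = (1/10)^3×9/10 = 9/10000

P(X=4) = 9/10000 ≈ 0.09%


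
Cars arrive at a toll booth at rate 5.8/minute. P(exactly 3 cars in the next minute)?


Poisson(λ=5.8): P(X=3) = e^(-λ)×λ^k/k!
= e^(-5.8) × 5.8^3 / 3!
≈ 0.003027554745 × 195.112 / 6 ≈ 0.098452

P(X=3) ≈ 0.098452 ≈ 9.85%


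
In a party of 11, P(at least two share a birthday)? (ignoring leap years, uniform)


P(all different) = Π(365-i)/365 for i=0..10
= 0.858859
P(match) = 1 - 0.858859 = 0.141141

P ≈ 0.1411 ≈ 14.11%


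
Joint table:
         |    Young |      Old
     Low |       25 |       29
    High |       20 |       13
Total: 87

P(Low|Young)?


P(Low|Young) = 25/(25+20) = 25/45 = 5/9

P = 5/9 ≈ 55.56%


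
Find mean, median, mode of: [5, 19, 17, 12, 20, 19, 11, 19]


Sorted: [5, 11, 12, 17, 19, 19, 19, 20]
Mean = 122/8 = 61/4
Median = 18
Freq: {5: 1, 19: 3, 17: 1, 12: 1, 20: 1, 11: 1}
Mode: [19]

Mean=61/4, Median=18, Mode=19


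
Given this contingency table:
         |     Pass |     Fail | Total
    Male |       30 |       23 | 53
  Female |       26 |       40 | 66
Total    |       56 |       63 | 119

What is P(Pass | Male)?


P(Pass | Male) = 30/(30+23) = 30/53

P(Pass|Male) = 30/53 ≈ 56.60%


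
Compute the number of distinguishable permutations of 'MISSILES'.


Letters: 8, freq: {'M': 1, 'I': 2, 'S': 3, 'L': 1, 'E': 1}
8!/(1!×2!×3!×1!×1!) = 40320/12 = 3360

3360


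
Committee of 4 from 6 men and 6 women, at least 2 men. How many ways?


Count by #men:
  2M,2W: C(6,2)×C(6,2)=225
  3M,1W: C(6,3)×C(6,1)=120
  4M,0W: C(6,4)×C(6,0)=15
Total = 360

360


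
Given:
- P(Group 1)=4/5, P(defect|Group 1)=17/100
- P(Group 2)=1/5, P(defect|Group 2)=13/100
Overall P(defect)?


P(B) = Σ P(B|Aᵢ)×P(Aᵢ)
  17/100×4/5 = 17/125
  13/100×1/5 = 13/500
Sum = 81/500

P(defect) = 81/500 ≈ 16.20%


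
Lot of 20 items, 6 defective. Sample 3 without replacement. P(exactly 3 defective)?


Hypergeometric: C(6,3)×C(14,0)/C(20,3)
= 20×1/1140 = 1/57

P(X=3) = 1/57 ≈ 1.75%


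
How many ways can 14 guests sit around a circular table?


Circular arrangements of 14 distinct objects: fix one position to break rotational symmetry.
(n-1)! = 13! = 6227020800

6227020800


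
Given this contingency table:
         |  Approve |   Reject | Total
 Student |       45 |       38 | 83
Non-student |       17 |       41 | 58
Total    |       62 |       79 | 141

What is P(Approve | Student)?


P(Approve | Student) = 45/(45+38) = 45/83

P(Approve|Student) = 45/83 ≈ 54.22%


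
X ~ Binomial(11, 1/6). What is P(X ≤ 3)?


P(X ≤ 3) = Σ P(X=i) for i=0..3
P(X=0) = 48828125/362797056
P(X=1) = 107421875/362797056
P(X=2) = 107421875/362797056
P(X=3) = 21484375/120932352
Sum = 13671875/15116544

P(X ≤ 3) = 13671875/15116544 ≈ 90.44%


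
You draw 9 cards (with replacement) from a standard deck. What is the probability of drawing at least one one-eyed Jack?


P(not a one-eyed Jack) = 50/52 = 25/26
P(none in 9 draws) = (25/26)^9 = 3814697265625/5429503678976
P(≥1 one-eyed Jack) = 1 - 3814697265625/5429503678976 = 1614806413351/5429503678976

P = 1614806413351/5429503678976 ≈ 29.74%


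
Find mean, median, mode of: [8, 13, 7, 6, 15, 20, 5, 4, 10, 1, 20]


Sorted: [1, 4, 5, 6, 7, 8, 10, 13, 15, 20, 20]
Mean = 109/11
Median = 8
Freq: {8: 1, 13: 1, 7: 1, 6: 1, 15: 1, 20: 2, 5: 1, 4: 1, 10: 1, 1: 1}
Mode: [20]

Mean=109/11, Median=8, Mode=20


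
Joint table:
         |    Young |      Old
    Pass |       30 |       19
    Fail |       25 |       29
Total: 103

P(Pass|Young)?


P(Pass|Young) = 30/(30+25) = 30/55 = 6/11

P = 6/11 ≈ 54.55%


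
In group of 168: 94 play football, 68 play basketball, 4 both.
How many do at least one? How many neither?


|A∪B| = 94+68-4 = 158
Neither = 168-158 = 10

At least one: 158; Neither: 10


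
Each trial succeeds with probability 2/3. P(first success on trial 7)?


Geometric: P(X=7) = (1-p)^(k-1)×p = (1/3)^6×2/3 = 2/2187

P(X=7) = 2/2187 ≈ 0.09%


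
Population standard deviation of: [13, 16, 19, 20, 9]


Mean = 77/5
  (13-77/5)²=144/25
  (16-77/5)²=9/25
  (19-77/5)²=324/25
  (20-77/5)²=529/25
  (9-77/5)²=1024/25
Σ(x-μ)² = 406/5
σ² = (406/5)/5 = 406/25

σ = √(406/25) ≈ 4.0299


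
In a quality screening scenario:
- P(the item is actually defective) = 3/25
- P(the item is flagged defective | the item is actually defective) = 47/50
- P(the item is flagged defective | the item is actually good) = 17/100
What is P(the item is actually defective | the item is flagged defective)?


Using Bayes' theorem:
P(A|B) = P(B|A)·P(A) / P(B)

P(the item is flagged defective) = 47/50 × 3/25 + 17/100 × 22/25
= 141/1250 + 187/1250 = 164/625

P(the item is actually defective|the item is flagged defective) = (141/1250) / (164/625) = 141/328

P(the item is actually defective|the item is flagged defective) = 141/328 ≈ 42.99%


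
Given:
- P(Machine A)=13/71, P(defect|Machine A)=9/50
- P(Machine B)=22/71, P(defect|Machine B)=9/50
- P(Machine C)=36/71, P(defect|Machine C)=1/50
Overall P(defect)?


P(B) = Σ P(B|Aᵢ)×P(Aᵢ)
  9/50×13/71 = 117/3550
  9/50×22/71 = 99/1775
  1/50×36/71 = 18/1775
Sum = 351/3550

P(defect) = 351/3550 ≈ 9.89%


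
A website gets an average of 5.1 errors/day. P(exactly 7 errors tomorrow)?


Poisson(λ=5.1): P(X=7) = e^(-λ)×λ^k/k!
= e^(-5.1) × 5.1^7 / 7!
≈ 0.006096746566 × 89741.0677851 / 5040 ≈ 0.108557

P(X=7) ≈ 0.108557 ≈ 10.86%


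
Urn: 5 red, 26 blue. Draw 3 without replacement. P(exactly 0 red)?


Hypergeometric: C(5,0)×C(26,3)/C(31,3)
= 1×2600/4495 = 520/899

P(X=0) = 520/899 ≈ 57.84%


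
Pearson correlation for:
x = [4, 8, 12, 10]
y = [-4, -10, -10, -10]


n=4, Σx=34, Σy=-34, Σxy=-316, Σx²=324, Σy²=316
r = (4×(-316) - 34×(-34))/√((4×324 - 34²)(4×316 - (-34)²))
= -108/√(140×108) = -108/√15120 ≈ -108/122.9634 ≈ -0.8783

r ≈ -0.8783


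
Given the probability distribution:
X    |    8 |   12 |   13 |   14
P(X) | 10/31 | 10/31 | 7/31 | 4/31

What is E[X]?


E[X] = Σ x·P(X=x)
= (8)×(10/31) + (12)×(10/31) + (13)×(7/31) + (14)×(4/31)
= 347/31

E[X] = 347/31


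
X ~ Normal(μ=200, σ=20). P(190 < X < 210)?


z₁=(190-200)/20=-0.5, z₂=(210-200)/20=0.5
P = Φ(0.5) - Φ(-0.5) = 0.691462 - 0.308538 = 0.382924 ≈ 0.3829

P(190 < X < 210) ≈ 0.3829


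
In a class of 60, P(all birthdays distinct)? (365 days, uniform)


P(all different) = Π(365-i)/365 for i=0..59
= (365/365)×(364/365)×...×(306/365)
= 0.005877

P ≈ 0.0059 ≈ 0.59%


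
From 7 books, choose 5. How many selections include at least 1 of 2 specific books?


Complement: C(7,5) - C(5,5) = 21 - 1 = 20

20


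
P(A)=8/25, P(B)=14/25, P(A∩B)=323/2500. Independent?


P(A)×P(B) = 112/625
P(A∩B) = 323/2500
Not equal → NOT independent

No, not independent


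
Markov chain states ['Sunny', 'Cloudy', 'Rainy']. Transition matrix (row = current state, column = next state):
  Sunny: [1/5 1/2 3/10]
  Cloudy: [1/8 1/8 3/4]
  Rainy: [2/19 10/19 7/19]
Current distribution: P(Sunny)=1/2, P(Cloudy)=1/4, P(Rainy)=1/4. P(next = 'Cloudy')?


P(next=Cloudy) = Σᵢ P(now=i)×P(i→Cloudy)
= 1/2×1/2 + 1/4×1/8 + 1/4×10/19
= 1/4 + 1/32 + 5/38 = 251/608

P = 251/608 ≈ 0.4128


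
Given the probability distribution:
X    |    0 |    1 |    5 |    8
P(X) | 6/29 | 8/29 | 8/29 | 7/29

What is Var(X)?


E[X] = 104/29
E[X²] = 656/29
Var(X) = E[X²] - (E[X])² = 656/29 - 10816/841 = 8208/841

Var(X) = 8208/841 ≈ 9.7598


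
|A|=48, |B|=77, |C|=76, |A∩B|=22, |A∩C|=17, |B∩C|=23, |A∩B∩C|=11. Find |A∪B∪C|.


|A∪B∪C| = 48+77+76-22-17-23+11 = 150

|A∪B∪C| = 150


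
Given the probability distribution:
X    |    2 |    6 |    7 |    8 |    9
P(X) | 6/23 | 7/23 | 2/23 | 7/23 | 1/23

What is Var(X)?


E[X] = 133/23
E[X²] = 903/23
Var(X) = E[X²] - (E[X])² = 903/23 - 17689/529 = 3080/529

Var(X) = 3080/529 ≈ 5.8223


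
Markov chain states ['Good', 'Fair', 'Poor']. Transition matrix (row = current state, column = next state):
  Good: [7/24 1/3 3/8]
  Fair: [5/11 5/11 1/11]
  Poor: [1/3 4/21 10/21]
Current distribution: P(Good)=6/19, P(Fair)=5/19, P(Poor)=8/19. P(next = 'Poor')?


P(next=Poor) = Σᵢ P(now=i)×P(i→Poor)
= 6/19×3/8 + 5/19×1/11 + 8/19×10/21
= 9/76 + 5/209 + 80/399 = 6019/17556

P = 6019/17556 ≈ 0.3428


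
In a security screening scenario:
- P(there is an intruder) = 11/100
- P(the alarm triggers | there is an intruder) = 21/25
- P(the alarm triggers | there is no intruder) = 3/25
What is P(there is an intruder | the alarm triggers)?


Using Bayes' theorem:
P(A|B) = P(B|A)·P(A) / P(B)

P(the alarm triggers) = 21/25 × 11/100 + 3/25 × 89/100
= 231/2500 + 267/2500 = 249/1250

P(there is an intruder|the alarm triggers) = (231/2500) / (249/1250) = 77/166

P(there is an intruder|the alarm triggers) = 77/166 ≈ 46.39%


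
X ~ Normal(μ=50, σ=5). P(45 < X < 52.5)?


z₁=(45-50)/5=-1.0, z₂=(52.5-50)/5=0.5
P = Φ(0.5) - Φ(-1.0) = 0.691462 - 0.158655 = 0.532807 ≈ 0.5328

P(45 < X < 52.5) ≈ 0.5328


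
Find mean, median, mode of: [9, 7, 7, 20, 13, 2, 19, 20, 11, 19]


Sorted: [2, 7, 7, 9, 11, 13, 19, 19, 20, 20]
Mean = 127/10
Median = 12
Freq: {9: 1, 7: 2, 20: 2, 13: 1, 2: 1, 19: 2, 11: 1}
Mode: [7, 19, 20]

Mean=127/10, Median=12, Mode=[7, 19, 20]


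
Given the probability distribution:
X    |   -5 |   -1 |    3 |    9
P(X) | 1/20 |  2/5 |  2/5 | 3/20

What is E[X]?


E[X] = Σ x·P(X=x)
= (-5)×(1/20) + (-1)×(2/5) + (3)×(2/5) + (9)×(3/20)
= 19/10

E[X] = 19/10


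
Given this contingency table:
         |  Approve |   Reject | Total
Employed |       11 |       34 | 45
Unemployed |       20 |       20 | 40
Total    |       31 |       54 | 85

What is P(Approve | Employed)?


P(Approve | Employed) = 11/(11+34) = 11/45

P(Approve|Employed) = 11/45 ≈ 24.44%
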